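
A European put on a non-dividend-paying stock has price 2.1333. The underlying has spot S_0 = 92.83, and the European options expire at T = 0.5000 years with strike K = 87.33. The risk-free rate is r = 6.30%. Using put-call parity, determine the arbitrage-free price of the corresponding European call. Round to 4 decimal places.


Put-call parity: C - P = S_0 * exp(-qT) - K * exp(-rT).
S_0 * exp(-qT) = 92.8300 * 1.00000000 = 92.83000000
K * exp(-rT) = 87.3300 * 0.96899096 = 84.62198023
C = P + S*exp(-qT) - K*exp(-rT)
C = 2.1333 + 92.83000000 - 84.62198023 = 10.3413

Answer: Call price = 10.3413


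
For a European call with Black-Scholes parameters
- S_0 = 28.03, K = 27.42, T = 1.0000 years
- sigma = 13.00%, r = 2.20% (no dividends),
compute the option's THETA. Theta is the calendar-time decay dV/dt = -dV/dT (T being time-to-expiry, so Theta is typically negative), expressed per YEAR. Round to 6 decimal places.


Answer: Theta = -1.028678

Derivation:
d1 = 0.4034822388; d2 = 0.2734822388
phi(d1) = 0.3677553059; exp(-qT) = 1.0000000000; exp(-rT) = 0.9782402351
Theta = -S*exp(-qT)*phi(d1)*sigma/(2*sqrt(T)) - r*K*exp(-rT)*N(d2) + q*S*exp(-qT)*N(d1)
N(d1) = 0.6567032509; N(d2) = 0.6077587282; sqrt(T) = 1.0000000000
Term 1 = -28.0300 * 1.0000000000 * 0.3677553059 * 0.1300 / (2 * 1.0000000000) = -0.6700317796
Term 2 = -0.0220 * 27.4200 * 0.9782402351 * 0.6077587282 = -0.3586467150
Term 3 = 0 (no dividend yield, q = 0)
Theta = -0.6700317796 + (-0.3586467150) + (0.0000000000) = -1.028678


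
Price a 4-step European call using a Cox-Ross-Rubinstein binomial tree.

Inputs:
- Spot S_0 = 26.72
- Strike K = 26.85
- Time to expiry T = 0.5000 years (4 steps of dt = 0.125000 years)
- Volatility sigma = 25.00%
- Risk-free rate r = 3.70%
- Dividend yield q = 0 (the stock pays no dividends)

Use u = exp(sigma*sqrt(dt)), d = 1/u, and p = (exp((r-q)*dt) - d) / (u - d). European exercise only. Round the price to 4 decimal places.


Answer: Price = V(0,0) = 1.9666

Derivation:
dt = T/N = 0.125000
u = exp(sigma*sqrt(dt)) = 1.092412; d = 1/u = 0.915405
p = (exp((r-q)*dt) - d) / (u - d) = 0.504107
Discount per step: exp(-r*dt) = 0.995386
Stock lattice S(k, i) with i counting down-moves:
  k=0: S(0,0) = 26.7200
  k=1: S(1,0) = 29.1893; S(1,1) = 24.4596
  k=2: S(2,0) = 31.8867; S(2,1) = 26.7200; S(2,2) = 22.3905
  k=3: S(3,0) = 34.8334; S(3,1) = 29.1893; S(3,2) = 24.4596; S(3,3) = 20.4964
  k=4: S(4,0) = 38.0525; S(4,1) = 31.8867; S(4,2) = 26.7200; S(4,3) = 22.3905; S(4,4) = 18.7625
Terminal payoffs V(N, i) = max(S_T - K, 0):
  V(4,0) = 11.202460; V(4,1) = 5.036702; V(4,2) = 0.000000; V(4,3) = 0.000000; V(4,4) = 0.000000
Backward induction: V(k, i) = exp(-r*dt) * [p * V(k+1, i) + (1-p) * V(k+1, i+1)].
  V(3,0) = exp(-r*dt) * [p*11.202460 + (1-p)*5.036702] = 8.107319
  V(3,1) = exp(-r*dt) * [p*5.036702 + (1-p)*0.000000] = 2.527319
  V(3,2) = exp(-r*dt) * [p*0.000000 + (1-p)*0.000000] = 0.000000
  V(3,3) = exp(-r*dt) * [p*0.000000 + (1-p)*0.000000] = 0.000000
  V(2,0) = exp(-r*dt) * [p*8.107319 + (1-p)*2.527319] = 5.315593
  V(2,1) = exp(-r*dt) * [p*2.527319 + (1-p)*0.000000] = 1.268160
  V(2,2) = exp(-r*dt) * [p*0.000000 + (1-p)*0.000000] = 0.000000
  V(1,0) = exp(-r*dt) * [p*5.315593 + (1-p)*1.268160] = 3.293232
  V(1,1) = exp(-r*dt) * [p*1.268160 + (1-p)*0.000000] = 0.636338
  V(0,0) = exp(-r*dt) * [p*3.293232 + (1-p)*0.636338] = 1.966579


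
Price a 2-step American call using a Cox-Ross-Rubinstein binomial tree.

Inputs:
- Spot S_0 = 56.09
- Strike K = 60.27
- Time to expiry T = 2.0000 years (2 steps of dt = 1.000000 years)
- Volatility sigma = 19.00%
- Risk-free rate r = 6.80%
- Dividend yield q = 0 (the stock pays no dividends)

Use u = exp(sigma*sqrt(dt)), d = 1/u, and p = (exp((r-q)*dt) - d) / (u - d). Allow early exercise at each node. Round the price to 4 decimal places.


Answer: Price = V(0,0) = 7.6960

Derivation:
dt = T/N = 1.000000
u = exp(sigma*sqrt(dt)) = 1.209250; d = 1/u = 0.826959
p = (exp((r-q)*dt) - d) / (u - d) = 0.636705
Discount per step: exp(-r*dt) = 0.934260
Stock lattice S(k, i) with i counting down-moves:
  k=0: S(0,0) = 56.0900
  k=1: S(1,0) = 67.8268; S(1,1) = 46.3841
  k=2: S(2,0) = 82.0195; S(2,1) = 56.0900; S(2,2) = 38.3578
Terminal payoffs V(N, i) = max(S_T - K, 0):
  V(2,0) = 21.749543; V(2,1) = 0.000000; V(2,2) = 0.000000
Backward induction: V(k, i) = exp(-r*dt) * [p * V(k+1, i) + (1-p) * V(k+1, i+1)]; then take max(V_cont, immediate exercise) for American.
  V(1,0) = exp(-r*dt) * [p*21.749543 + (1-p)*0.000000] = 12.937675; exercise = 7.556810; V(1,0) = max -> 12.937675
  V(1,1) = exp(-r*dt) * [p*0.000000 + (1-p)*0.000000] = 0.000000; exercise = 0.000000; V(1,1) = max -> 0.000000
  V(0,0) = exp(-r*dt) * [p*12.937675 + (1-p)*0.000000] = 7.695952; exercise = 0.000000; V(0,0) = max -> 7.695952


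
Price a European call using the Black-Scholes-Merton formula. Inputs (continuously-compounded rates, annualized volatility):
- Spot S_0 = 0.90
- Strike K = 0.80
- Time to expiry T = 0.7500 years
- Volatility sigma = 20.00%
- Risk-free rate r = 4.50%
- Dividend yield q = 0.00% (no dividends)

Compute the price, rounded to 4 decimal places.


d1 = (ln(S/K) + (r - q + 0.5*sigma^2) * T) / (sigma * sqrt(T)) = 0.96147893
d2 = d1 - sigma * sqrt(T) = 0.78827385
exp(-rT) = 0.96681318; exp(-qT) = 1.00000000
C = S_0 * exp(-qT) * N(d1) - K * exp(-rT) * N(d2)
N(d1) = 0.83184429; N(d2) = 0.78473173
C = 0.9000 * 1.00000000 * 0.83184429 - 0.8000 * 0.96681318 * 0.78473173 = 0.1417

Answer: Price = 0.1417


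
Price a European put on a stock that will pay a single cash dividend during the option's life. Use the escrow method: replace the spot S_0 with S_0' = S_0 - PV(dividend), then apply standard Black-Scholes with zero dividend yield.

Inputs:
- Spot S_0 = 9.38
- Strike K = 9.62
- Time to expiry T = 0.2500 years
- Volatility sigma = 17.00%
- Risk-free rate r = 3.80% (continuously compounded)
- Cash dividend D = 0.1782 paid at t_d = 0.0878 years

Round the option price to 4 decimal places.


PV(D) = D * exp(-r * t_d) = 0.1782 * 0.99666916 = 0.17760644
S_0' = S_0 - PV(D) = 9.3800 - 0.17760644 = 9.20239356
d1 = (ln(S_0'/K) + (r + sigma^2/2)*T) / (sigma*sqrt(T)) = -0.36786053
d2 = d1 - sigma*sqrt(T) = -0.45286053
exp(-rT) = 0.99054498
N(-d1) = 0.64351139; N(-d2) = 0.67467541
P = K * exp(-rT) * N(-d2) - S_0' * N(-d1) = 9.6200 * 0.99054498 * 0.67467541 - 9.20239356 * 0.64351139 = 0.5072

Answer: Price = 0.5072


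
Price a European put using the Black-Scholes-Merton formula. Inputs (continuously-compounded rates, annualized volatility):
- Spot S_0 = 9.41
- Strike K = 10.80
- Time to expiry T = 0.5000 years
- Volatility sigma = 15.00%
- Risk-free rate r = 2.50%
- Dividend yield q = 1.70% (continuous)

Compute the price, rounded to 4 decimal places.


d1 = (ln(S/K) + (r - q + 0.5*sigma^2) * T) / (sigma * sqrt(T)) = -1.20819263
d2 = d1 - sigma * sqrt(T) = -1.31425865
exp(-rT) = 0.98757780; exp(-qT) = 0.99153602
P = K * exp(-rT) * N(-d2) - S_0 * exp(-qT) * N(-d1)
N(-d1) = 0.88651341; N(-d2) = 0.90562041
P = 10.8000 * 0.98757780 * 0.90562041 - 9.4100 * 0.99153602 * 0.88651341 = 1.3877

Answer: Price = 1.3877


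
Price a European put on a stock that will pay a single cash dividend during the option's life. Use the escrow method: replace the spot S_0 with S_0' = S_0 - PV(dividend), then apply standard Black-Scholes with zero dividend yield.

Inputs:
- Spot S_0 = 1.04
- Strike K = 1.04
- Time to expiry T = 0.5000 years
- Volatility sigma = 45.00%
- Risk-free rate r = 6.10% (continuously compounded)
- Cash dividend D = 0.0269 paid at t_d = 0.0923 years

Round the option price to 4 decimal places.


Answer: Price = 0.1256

Derivation:
PV(D) = D * exp(-r * t_d) = 0.0269 * 0.99438552 = 0.02674897
S_0' = S_0 - PV(D) = 1.0400 - 0.02674897 = 1.01325103
d1 = (ln(S_0'/K) + (r + sigma^2/2)*T) / (sigma*sqrt(T)) = 0.17306294
d2 = d1 - sigma*sqrt(T) = -0.14513511
exp(-rT) = 0.96996043
N(-d1) = 0.43130098; N(-d2) = 0.55769790
P = K * exp(-rT) * N(-d2) - S_0' * N(-d1) = 1.0400 * 0.96996043 * 0.55769790 - 1.01325103 * 0.43130098 = 0.1256


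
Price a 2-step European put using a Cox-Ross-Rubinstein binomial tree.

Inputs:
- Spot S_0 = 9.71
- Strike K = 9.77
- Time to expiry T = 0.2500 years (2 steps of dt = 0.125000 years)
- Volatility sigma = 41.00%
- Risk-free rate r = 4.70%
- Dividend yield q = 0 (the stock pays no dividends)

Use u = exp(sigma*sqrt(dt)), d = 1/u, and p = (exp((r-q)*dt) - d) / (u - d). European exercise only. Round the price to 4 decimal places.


dt = T/N = 0.125000
u = exp(sigma*sqrt(dt)) = 1.155990; d = 1/u = 0.865060
p = (exp((r-q)*dt) - d) / (u - d) = 0.484077
Discount per step: exp(-r*dt) = 0.994142
Stock lattice S(k, i) with i counting down-moves:
  k=0: S(0,0) = 9.7100
  k=1: S(1,0) = 11.2247; S(1,1) = 8.3997
  k=2: S(2,0) = 12.9756; S(2,1) = 9.7100; S(2,2) = 7.2663
Terminal payoffs V(N, i) = max(K - S_T, 0):
  V(2,0) = 0.000000; V(2,1) = 0.060000; V(2,2) = 2.503734
Backward induction: V(k, i) = exp(-r*dt) * [p * V(k+1, i) + (1-p) * V(k+1, i+1)].
  V(1,0) = exp(-r*dt) * [p*0.000000 + (1-p)*0.060000] = 0.030774
  V(1,1) = exp(-r*dt) * [p*0.060000 + (1-p)*2.503734] = 1.313041
  V(0,0) = exp(-r*dt) * [p*0.030774 + (1-p)*1.313041] = 0.688269

Answer: Price = V(0,0) = 0.6883


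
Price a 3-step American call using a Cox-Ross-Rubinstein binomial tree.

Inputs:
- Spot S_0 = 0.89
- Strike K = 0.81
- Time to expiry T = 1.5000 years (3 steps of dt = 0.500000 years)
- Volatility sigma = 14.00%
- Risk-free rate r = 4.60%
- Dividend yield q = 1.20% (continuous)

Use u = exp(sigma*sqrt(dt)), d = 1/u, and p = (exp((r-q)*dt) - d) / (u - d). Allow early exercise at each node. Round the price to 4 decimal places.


Answer: Price = V(0,0) = 0.1310

Derivation:
dt = T/N = 0.500000
u = exp(sigma*sqrt(dt)) = 1.104061; d = 1/u = 0.905747
p = (exp((r-q)*dt) - d) / (u - d) = 0.561727
Discount per step: exp(-r*dt) = 0.977262
Stock lattice S(k, i) with i counting down-moves:
  k=0: S(0,0) = 0.8900
  k=1: S(1,0) = 0.9826; S(1,1) = 0.8061
  k=2: S(2,0) = 1.0849; S(2,1) = 0.8900; S(2,2) = 0.7301
  k=3: S(3,0) = 1.1978; S(3,1) = 0.9826; S(3,2) = 0.8061; S(3,3) = 0.6613
Terminal payoffs V(N, i) = max(S_T - K, 0):
  V(3,0) = 0.387757; V(3,1) = 0.172614; V(3,2) = 0.000000; V(3,3) = 0.000000
Backward induction: V(k, i) = exp(-r*dt) * [p * V(k+1, i) + (1-p) * V(k+1, i+1)]; then take max(V_cont, immediate exercise) for American.
  V(2,0) = exp(-r*dt) * [p*0.387757 + (1-p)*0.172614] = 0.286793; exercise = 0.274866; V(2,0) = max -> 0.286793
  V(2,1) = exp(-r*dt) * [p*0.172614 + (1-p)*0.000000] = 0.094757; exercise = 0.080000; V(2,1) = max -> 0.094757
  V(2,2) = exp(-r*dt) * [p*0.000000 + (1-p)*0.000000] = 0.000000; exercise = 0.000000; V(2,2) = max -> 0.000000
  V(1,0) = exp(-r*dt) * [p*0.286793 + (1-p)*0.094757] = 0.198022; exercise = 0.172614; V(1,0) = max -> 0.198022
  V(1,1) = exp(-r*dt) * [p*0.094757 + (1-p)*0.000000] = 0.052017; exercise = 0.000000; V(1,1) = max -> 0.052017
  V(0,0) = exp(-r*dt) * [p*0.198022 + (1-p)*0.052017] = 0.130985; exercise = 0.080000; V(0,0) = max -> 0.130985


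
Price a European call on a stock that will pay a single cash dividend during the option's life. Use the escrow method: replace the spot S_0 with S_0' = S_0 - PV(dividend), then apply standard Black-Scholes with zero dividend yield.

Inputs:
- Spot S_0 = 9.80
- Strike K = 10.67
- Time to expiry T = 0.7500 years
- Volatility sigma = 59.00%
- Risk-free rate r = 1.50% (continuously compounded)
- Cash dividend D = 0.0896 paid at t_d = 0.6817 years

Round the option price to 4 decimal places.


PV(D) = D * exp(-r * t_d) = 0.0896 * 0.98982660 = 0.08868846
S_0' = S_0 - PV(D) = 9.8000 - 0.08868846 = 9.71131154
d1 = (ln(S_0'/K) + (r + sigma^2/2)*T) / (sigma*sqrt(T)) = 0.09324261
d2 = d1 - sigma*sqrt(T) = -0.41771237
exp(-rT) = 0.98881304
N(d1) = 0.53714459; N(d2) = 0.33807871
C = S_0' * N(d1) - K * exp(-rT) * N(d2) = 9.71131154 * 0.53714459 - 10.6700 * 0.98881304 * 0.33807871 = 1.6494

Answer: Price = 1.6494


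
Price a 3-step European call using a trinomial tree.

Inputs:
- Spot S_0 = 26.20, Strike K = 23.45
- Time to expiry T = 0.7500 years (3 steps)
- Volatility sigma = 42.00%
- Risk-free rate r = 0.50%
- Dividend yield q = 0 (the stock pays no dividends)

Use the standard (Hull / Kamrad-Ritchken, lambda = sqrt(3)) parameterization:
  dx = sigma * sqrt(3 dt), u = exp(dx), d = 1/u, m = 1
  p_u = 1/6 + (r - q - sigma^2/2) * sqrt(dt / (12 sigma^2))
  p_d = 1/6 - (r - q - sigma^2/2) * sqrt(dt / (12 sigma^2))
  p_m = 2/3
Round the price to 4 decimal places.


Answer: Price = V(0,0) = 5.1904

Derivation:
dt = T/N = 0.250000; dx = sigma*sqrt(3*dt) = 0.363731
u = exp(dx) = 1.438687; d = 1/u = 0.695078
p_u = 0.138074, p_m = 0.666667, p_d = 0.195259
Discount per step: exp(-r*dt) = 0.998751
Stock lattice S(k, j) with j the centered position index:
  k=0: S(0,+0) = 26.2000
  k=1: S(1,-1) = 18.2111; S(1,+0) = 26.2000; S(1,+1) = 37.6936
  k=2: S(2,-2) = 12.6581; S(2,-1) = 18.2111; S(2,+0) = 26.2000; S(2,+1) = 37.6936; S(2,+2) = 54.2293
  k=3: S(3,-3) = 8.7984; S(3,-2) = 12.6581; S(3,-1) = 18.2111; S(3,+0) = 26.2000; S(3,+1) = 37.6936; S(3,+2) = 54.2293; S(3,+3) = 78.0189
Terminal payoffs V(N, j) = max(S_T - K, 0):
  V(3,-3) = 0.000000; V(3,-2) = 0.000000; V(3,-1) = 0.000000; V(3,+0) = 2.750000; V(3,+1) = 14.243591; V(3,+2) = 30.779267; V(3,+3) = 54.568925
Backward induction: V(k, j) = exp(-r*dt) * [p_u * V(k+1, j+1) + p_m * V(k+1, j) + p_d * V(k+1, j-1)]
  V(2,-2) = exp(-r*dt) * [p_u*0.000000 + p_m*0.000000 + p_d*0.000000] = 0.000000
  V(2,-1) = exp(-r*dt) * [p_u*2.750000 + p_m*0.000000 + p_d*0.000000] = 0.379229
  V(2,+0) = exp(-r*dt) * [p_u*14.243591 + p_m*2.750000 + p_d*0.000000] = 3.795257
  V(2,+1) = exp(-r*dt) * [p_u*30.779267 + p_m*14.243591 + p_d*2.750000] = 14.264667
  V(2,+2) = exp(-r*dt) * [p_u*54.568925 + p_m*30.779267 + p_d*14.243591] = 30.796739
  V(1,-1) = exp(-r*dt) * [p_u*3.795257 + p_m*0.379229 + p_d*0.000000] = 0.775876
  V(1,+0) = exp(-r*dt) * [p_u*14.264667 + p_m*3.795257 + p_d*0.379229] = 4.568087
  V(1,+1) = exp(-r*dt) * [p_u*30.796739 + p_m*14.264667 + p_d*3.795257] = 14.484951
  V(0,+0) = exp(-r*dt) * [p_u*14.484951 + p_m*4.568087 + p_d*0.775876] = 5.190392


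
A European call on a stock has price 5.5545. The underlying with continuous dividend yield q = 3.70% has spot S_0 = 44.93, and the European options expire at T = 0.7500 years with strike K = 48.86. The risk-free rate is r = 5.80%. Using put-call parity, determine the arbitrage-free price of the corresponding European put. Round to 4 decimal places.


Put-call parity: C - P = S_0 * exp(-qT) - K * exp(-rT).
S_0 * exp(-qT) = 44.9300 * 0.97263149 = 43.70033304
K * exp(-rT) = 48.8600 * 0.95743255 = 46.78015459
P = C - S*exp(-qT) + K*exp(-rT)
P = 5.5545 - 43.70033304 + 46.78015459 = 8.6343

Answer: Put price = 8.6343


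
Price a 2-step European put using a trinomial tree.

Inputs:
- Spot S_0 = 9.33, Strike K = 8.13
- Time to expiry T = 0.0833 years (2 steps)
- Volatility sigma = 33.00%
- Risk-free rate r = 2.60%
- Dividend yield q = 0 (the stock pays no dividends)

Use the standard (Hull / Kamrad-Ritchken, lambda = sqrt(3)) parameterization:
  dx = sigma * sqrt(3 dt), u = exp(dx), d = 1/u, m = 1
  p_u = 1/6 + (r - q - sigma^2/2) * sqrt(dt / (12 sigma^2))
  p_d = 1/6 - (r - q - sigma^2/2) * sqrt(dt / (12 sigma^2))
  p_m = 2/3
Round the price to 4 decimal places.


Answer: Price = V(0,0) = 0.0218

Derivation:
dt = T/N = 0.041650; dx = sigma*sqrt(3*dt) = 0.116649
u = exp(dx) = 1.123725; d = 1/u = 0.889897
p_u = 0.161588, p_m = 0.666667, p_d = 0.171746
Discount per step: exp(-r*dt) = 0.998918
Stock lattice S(k, j) with j the centered position index:
  k=0: S(0,+0) = 9.3300
  k=1: S(1,-1) = 8.3027; S(1,+0) = 9.3300; S(1,+1) = 10.4844
  k=2: S(2,-2) = 7.3886; S(2,-1) = 8.3027; S(2,+0) = 9.3300; S(2,+1) = 10.4844; S(2,+2) = 11.7815
Terminal payoffs V(N, j) = max(K - S_T, 0):
  V(2,-2) = 0.741413; V(2,-1) = 0.000000; V(2,+0) = 0.000000; V(2,+1) = 0.000000; V(2,+2) = 0.000000
Backward induction: V(k, j) = exp(-r*dt) * [p_u * V(k+1, j+1) + p_m * V(k+1, j) + p_d * V(k+1, j-1)]
  V(1,-1) = exp(-r*dt) * [p_u*0.000000 + p_m*0.000000 + p_d*0.741413] = 0.127197
  V(1,+0) = exp(-r*dt) * [p_u*0.000000 + p_m*0.000000 + p_d*0.000000] = 0.000000
  V(1,+1) = exp(-r*dt) * [p_u*0.000000 + p_m*0.000000 + p_d*0.000000] = 0.000000
  V(0,+0) = exp(-r*dt) * [p_u*0.000000 + p_m*0.000000 + p_d*0.127197] = 0.021822


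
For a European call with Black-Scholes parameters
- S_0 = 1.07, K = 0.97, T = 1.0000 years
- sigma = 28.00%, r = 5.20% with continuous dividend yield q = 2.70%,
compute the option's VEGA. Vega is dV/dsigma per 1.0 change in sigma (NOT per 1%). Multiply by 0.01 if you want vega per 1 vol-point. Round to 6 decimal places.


d1 = 0.5797066284; d2 = 0.2997066284
phi(d1) = 0.3372373072; exp(-qT) = 0.9733612415; exp(-rT) = 0.9493288668
Vega = S * exp(-qT) * phi(d1) * sqrt(T) = 1.0700 * 0.9733612415 * 0.3372373072 * 1.0000000000 = 0.351231

Answer: Vega = 0.351231


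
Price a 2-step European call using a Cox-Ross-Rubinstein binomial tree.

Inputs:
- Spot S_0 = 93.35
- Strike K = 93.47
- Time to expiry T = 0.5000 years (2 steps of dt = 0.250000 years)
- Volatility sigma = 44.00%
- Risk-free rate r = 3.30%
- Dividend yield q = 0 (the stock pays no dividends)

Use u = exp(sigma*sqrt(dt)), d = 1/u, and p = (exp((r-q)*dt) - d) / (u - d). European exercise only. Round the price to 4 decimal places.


Answer: Price = V(0,0) = 10.8962

Derivation:
dt = T/N = 0.250000
u = exp(sigma*sqrt(dt)) = 1.246077; d = 1/u = 0.802519
p = (exp((r-q)*dt) - d) / (u - d) = 0.463897
Discount per step: exp(-r*dt) = 0.991784
Stock lattice S(k, i) with i counting down-moves:
  k=0: S(0,0) = 93.3500
  k=1: S(1,0) = 116.3213; S(1,1) = 74.9151
  k=2: S(2,0) = 144.9452; S(2,1) = 93.3500; S(2,2) = 60.1208
Terminal payoffs V(N, i) = max(S_T - K, 0):
  V(2,0) = 51.475219; V(2,1) = 0.000000; V(2,2) = 0.000000
Backward induction: V(k, i) = exp(-r*dt) * [p * V(k+1, i) + (1-p) * V(k+1, i+1)].
  V(1,0) = exp(-r*dt) * [p*51.475219 + (1-p)*0.000000] = 23.683022
  V(1,1) = exp(-r*dt) * [p*0.000000 + (1-p)*0.000000] = 0.000000
  V(0,0) = exp(-r*dt) * [p*23.683022 + (1-p)*0.000000] = 10.896224


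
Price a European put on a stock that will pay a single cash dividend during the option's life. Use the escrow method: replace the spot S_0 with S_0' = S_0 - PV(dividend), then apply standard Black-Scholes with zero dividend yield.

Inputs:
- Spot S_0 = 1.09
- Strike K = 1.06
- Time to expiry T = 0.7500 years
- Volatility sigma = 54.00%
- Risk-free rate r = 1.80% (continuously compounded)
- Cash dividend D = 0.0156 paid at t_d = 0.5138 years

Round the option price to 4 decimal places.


Answer: Price = 0.1819

Derivation:
PV(D) = D * exp(-r * t_d) = 0.0156 * 0.99079423 = 0.01545639
S_0' = S_0 - PV(D) = 1.0900 - 0.01545639 = 1.07454361
d1 = (ln(S_0'/K) + (r + sigma^2/2)*T) / (sigma*sqrt(T)) = 0.29183370
d2 = d1 - sigma*sqrt(T) = -0.17582002
exp(-rT) = 0.98659072
N(-d1) = 0.38520689; N(-d2) = 0.56978233
P = K * exp(-rT) * N(-d2) - S_0' * N(-d1) = 1.0600 * 0.98659072 * 0.56978233 - 1.07454361 * 0.38520689 = 0.1819


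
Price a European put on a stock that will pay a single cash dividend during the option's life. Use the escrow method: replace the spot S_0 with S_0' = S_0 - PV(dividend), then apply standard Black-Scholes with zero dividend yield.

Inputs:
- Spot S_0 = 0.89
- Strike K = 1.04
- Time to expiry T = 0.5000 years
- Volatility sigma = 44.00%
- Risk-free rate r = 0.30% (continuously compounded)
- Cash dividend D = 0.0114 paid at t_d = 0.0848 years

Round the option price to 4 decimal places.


PV(D) = D * exp(-r * t_d) = 0.0114 * 0.99974563 = 0.01139710
S_0' = S_0 - PV(D) = 0.8900 - 0.01139710 = 0.87860290
d1 = (ln(S_0'/K) + (r + sigma^2/2)*T) / (sigma*sqrt(T)) = -0.38165433
d2 = d1 - sigma*sqrt(T) = -0.69278131
exp(-rT) = 0.99850112
N(-d1) = 0.64864111; N(-d2) = 0.75577660
P = K * exp(-rT) * N(-d2) - S_0' * N(-d1) = 1.0400 * 0.99850112 * 0.75577660 - 0.87860290 * 0.64864111 = 0.2149

Answer: Price = 0.2149


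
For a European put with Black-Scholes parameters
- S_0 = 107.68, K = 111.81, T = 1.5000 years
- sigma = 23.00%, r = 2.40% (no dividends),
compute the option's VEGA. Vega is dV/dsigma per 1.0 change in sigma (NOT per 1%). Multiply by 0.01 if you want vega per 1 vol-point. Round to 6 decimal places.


d1 = 0.1350338508; d2 = -0.1466574696
phi(d1) = 0.3953216255; exp(-qT) = 1.0000000000; exp(-rT) = 0.9646402935
Vega = S * exp(-qT) * phi(d1) * sqrt(T) = 107.6800 * 1.0000000000 * 0.3953216255 * 1.2247448714 = 52.135225

Answer: Vega = 52.135225


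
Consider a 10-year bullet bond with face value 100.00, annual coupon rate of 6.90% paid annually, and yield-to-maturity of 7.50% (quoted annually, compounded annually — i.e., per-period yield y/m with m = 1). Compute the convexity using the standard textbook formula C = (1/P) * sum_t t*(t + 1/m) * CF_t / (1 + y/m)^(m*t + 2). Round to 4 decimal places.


Coupon per period c = face * coupon_rate / m = 6.900000
Periods per year m = 1; per-period yield y/m = 0.075000
Number of cashflows N = 10
Cashflows (t years, CF_t, discount factor 1/(1+y/m)^(m*t), PV):
  t = 1.0000: CF_t = 6.900000, DF = 0.930233, PV = 6.418605
  t = 2.0000: CF_t = 6.900000, DF = 0.865333, PV = 5.970795
  t = 3.0000: CF_t = 6.900000, DF = 0.804961, PV = 5.554228
  t = 4.0000: CF_t = 6.900000, DF = 0.748801, PV = 5.166724
  t = 5.0000: CF_t = 6.900000, DF = 0.696559, PV = 4.806255
  t = 6.0000: CF_t = 6.900000, DF = 0.647962, PV = 4.470934
  t = 7.0000: CF_t = 6.900000, DF = 0.602755, PV = 4.159009
  t = 8.0000: CF_t = 6.900000, DF = 0.560702, PV = 3.868845
  t = 9.0000: CF_t = 6.900000, DF = 0.521583, PV = 3.598926
  t = 10.0000: CF_t = 106.900000, DF = 0.485194, PV = 51.867231
Price P = sum_t PV_t = 95.881551
Convexity numerator sum_t t*(t + 1/m) * CF_t / (1+y/m)^(m*t + 2):
  t = 1.0000: term = 11.108456
  t = 2.0000: term = 31.000342
  t = 3.0000: term = 57.675055
  t = 4.0000: term = 89.418690
  t = 5.0000: term = 124.770264
  t = 6.0000: term = 162.491507
  t = 7.0000: term = 201.539854
  t = 8.0000: term = 241.044344
  t = 9.0000: term = 280.284120
  t = 10.0000: term = 4937.064708
Convexity = (1/P) * sum = 6136.397340 / 95.881551 = 63.999771

Answer: Convexity = 63.9998


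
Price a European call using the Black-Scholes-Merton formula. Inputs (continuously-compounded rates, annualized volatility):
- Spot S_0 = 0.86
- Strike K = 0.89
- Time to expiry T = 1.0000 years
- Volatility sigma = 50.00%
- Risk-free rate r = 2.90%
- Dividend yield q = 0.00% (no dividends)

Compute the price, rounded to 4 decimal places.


Answer: Price = 0.1680

Derivation:
d1 = (ln(S/K) + (r - q + 0.5*sigma^2) * T) / (sigma * sqrt(T)) = 0.23942185
d2 = d1 - sigma * sqrt(T) = -0.26057815
exp(-rT) = 0.97141646; exp(-qT) = 1.00000000
C = S_0 * exp(-qT) * N(d1) - K * exp(-rT) * N(d2)
N(d1) = 0.59461076; N(d2) = 0.39720892
C = 0.8600 * 1.00000000 * 0.59461076 - 0.8900 * 0.97141646 * 0.39720892 = 0.1680


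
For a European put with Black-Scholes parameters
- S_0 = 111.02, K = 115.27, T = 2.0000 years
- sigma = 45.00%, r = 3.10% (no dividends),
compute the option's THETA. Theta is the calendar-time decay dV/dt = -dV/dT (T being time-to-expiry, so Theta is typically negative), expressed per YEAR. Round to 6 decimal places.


d1 = 0.3565910626; d2 = -0.2798050404
phi(d1) = 0.3743675814; exp(-qT) = 1.0000000000; exp(-rT) = 0.9398828868
Theta = -S*exp(-qT)*phi(d1)*sigma/(2*sqrt(T)) + r*K*exp(-rT)*N(-d2) - q*S*exp(-qT)*N(-d1)
N(-d1) = 0.3606989846; N(-d2) = 0.6101864578; sqrt(T) = 1.4142135624
Term 1 = -111.0200 * 1.0000000000 * 0.3743675814 * 0.4500 / (2 * 1.4142135624) = -6.6125196704
Term 2 = 0.0310 * 115.2700 * 0.9398828868 * 0.6101864578 = 2.0493413076
Term 3 = 0 (no dividend yield, q = 0)
Theta = -6.6125196704 + (2.0493413076) + (0.0000000000) = -4.563178

Answer: Theta = -4.563178


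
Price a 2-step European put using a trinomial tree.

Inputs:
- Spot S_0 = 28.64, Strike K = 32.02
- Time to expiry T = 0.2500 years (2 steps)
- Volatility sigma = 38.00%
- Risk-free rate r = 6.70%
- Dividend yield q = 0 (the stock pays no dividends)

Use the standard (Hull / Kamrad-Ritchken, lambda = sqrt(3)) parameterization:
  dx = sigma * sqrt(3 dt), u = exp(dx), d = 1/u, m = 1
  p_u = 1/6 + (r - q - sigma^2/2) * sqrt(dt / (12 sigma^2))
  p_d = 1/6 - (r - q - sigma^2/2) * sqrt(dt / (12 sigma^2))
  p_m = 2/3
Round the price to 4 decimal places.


Answer: Price = V(0,0) = 4.1069

Derivation:
dt = T/N = 0.125000; dx = sigma*sqrt(3*dt) = 0.232702
u = exp(dx) = 1.262005; d = 1/u = 0.792390
p_u = 0.165270, p_m = 0.666667, p_d = 0.168063
Discount per step: exp(-r*dt) = 0.991660
Stock lattice S(k, j) with j the centered position index:
  k=0: S(0,+0) = 28.6400
  k=1: S(1,-1) = 22.6941; S(1,+0) = 28.6400; S(1,+1) = 36.1438
  k=2: S(2,-2) = 17.9825; S(2,-1) = 22.6941; S(2,+0) = 28.6400; S(2,+1) = 36.1438; S(2,+2) = 45.6137
Terminal payoffs V(N, j) = max(K - S_T, 0):
  V(2,-2) = 14.037460; V(2,-1) = 9.325949; V(2,+0) = 3.380000; V(2,+1) = 0.000000; V(2,+2) = 0.000000
Backward induction: V(k, j) = exp(-r*dt) * [p_u * V(k+1, j+1) + p_m * V(k+1, j) + p_d * V(k+1, j-1)]
  V(1,-1) = exp(-r*dt) * [p_u*3.380000 + p_m*9.325949 + p_d*14.037460] = 9.058907
  V(1,+0) = exp(-r*dt) * [p_u*0.000000 + p_m*3.380000 + p_d*9.325949] = 3.788819
  V(1,+1) = exp(-r*dt) * [p_u*0.000000 + p_m*0.000000 + p_d*3.380000] = 0.563316
  V(0,+0) = exp(-r*dt) * [p_u*0.563316 + p_m*3.788819 + p_d*9.058907] = 4.106908


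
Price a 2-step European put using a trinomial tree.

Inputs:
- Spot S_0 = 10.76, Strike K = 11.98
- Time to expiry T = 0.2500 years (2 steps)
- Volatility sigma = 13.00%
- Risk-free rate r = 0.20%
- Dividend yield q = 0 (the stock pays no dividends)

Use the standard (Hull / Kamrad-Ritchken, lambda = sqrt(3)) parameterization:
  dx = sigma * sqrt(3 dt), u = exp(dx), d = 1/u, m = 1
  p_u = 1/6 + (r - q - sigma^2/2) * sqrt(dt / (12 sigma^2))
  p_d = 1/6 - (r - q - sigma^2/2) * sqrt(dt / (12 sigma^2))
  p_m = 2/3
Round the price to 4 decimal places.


dt = T/N = 0.125000; dx = sigma*sqrt(3*dt) = 0.079608
u = exp(dx) = 1.082863; d = 1/u = 0.923478
p_u = 0.161603, p_m = 0.666667, p_d = 0.171731
Discount per step: exp(-r*dt) = 0.999750
Stock lattice S(k, j) with j the centered position index:
  k=0: S(0,+0) = 10.7600
  k=1: S(1,-1) = 9.9366; S(1,+0) = 10.7600; S(1,+1) = 11.6516
  k=2: S(2,-2) = 9.1763; S(2,-1) = 9.9366; S(2,+0) = 10.7600; S(2,+1) = 11.6516; S(2,+2) = 12.6171
Terminal payoffs V(N, j) = max(K - S_T, 0):
  V(2,-2) = 2.803749; V(2,-1) = 2.043378; V(2,+0) = 1.220000; V(2,+1) = 0.328395; V(2,+2) = 0.000000
Backward induction: V(k, j) = exp(-r*dt) * [p_u * V(k+1, j+1) + p_m * V(k+1, j) + p_d * V(k+1, j-1)]
  V(1,-1) = exp(-r*dt) * [p_u*1.220000 + p_m*2.043378 + p_d*2.803749] = 2.040386
  V(1,+0) = exp(-r*dt) * [p_u*0.328395 + p_m*1.220000 + p_d*2.043378] = 1.217009
  V(1,+1) = exp(-r*dt) * [p_u*0.000000 + p_m*0.328395 + p_d*1.220000] = 0.428334
  V(0,+0) = exp(-r*dt) * [p_u*0.428334 + p_m*1.217009 + p_d*2.040386] = 1.230648

Answer: Price = V(0,0) = 1.2306


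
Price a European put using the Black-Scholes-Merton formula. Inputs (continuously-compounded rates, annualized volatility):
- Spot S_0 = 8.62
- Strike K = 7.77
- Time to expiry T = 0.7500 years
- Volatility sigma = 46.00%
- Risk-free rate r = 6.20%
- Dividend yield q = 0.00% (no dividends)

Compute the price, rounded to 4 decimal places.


Answer: Price = 0.7522

Derivation:
d1 = (ln(S/K) + (r - q + 0.5*sigma^2) * T) / (sigma * sqrt(T)) = 0.57650915
d2 = d1 - sigma * sqrt(T) = 0.17813746
exp(-rT) = 0.95456456; exp(-qT) = 1.00000000
P = K * exp(-rT) * N(-d2) - S_0 * exp(-qT) * N(-d1)
N(-d1) = 0.28213554; N(-d2) = 0.42930751
P = 7.7700 * 0.95456456 * 0.42930751 - 8.6200 * 1.00000000 * 0.28213554 = 0.7522


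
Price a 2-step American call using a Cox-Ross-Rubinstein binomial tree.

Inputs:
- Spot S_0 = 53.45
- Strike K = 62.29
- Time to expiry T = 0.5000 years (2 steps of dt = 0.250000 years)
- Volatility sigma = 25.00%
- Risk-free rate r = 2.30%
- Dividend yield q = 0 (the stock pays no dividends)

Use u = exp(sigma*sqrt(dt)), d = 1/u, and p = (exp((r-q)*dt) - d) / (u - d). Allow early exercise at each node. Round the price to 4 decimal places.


dt = T/N = 0.250000
u = exp(sigma*sqrt(dt)) = 1.133148; d = 1/u = 0.882497
p = (exp((r-q)*dt) - d) / (u - d) = 0.491797
Discount per step: exp(-r*dt) = 0.994266
Stock lattice S(k, i) with i counting down-moves:
  k=0: S(0,0) = 53.4500
  k=1: S(1,0) = 60.5668; S(1,1) = 47.1695
  k=2: S(2,0) = 68.6312; S(2,1) = 53.4500; S(2,2) = 41.6269
Terminal payoffs V(N, i) = max(S_T - K, 0):
  V(2,0) = 6.341159; V(2,1) = 0.000000; V(2,2) = 0.000000
Backward induction: V(k, i) = exp(-r*dt) * [p * V(k+1, i) + (1-p) * V(k+1, i+1)]; then take max(V_cont, immediate exercise) for American.
  V(1,0) = exp(-r*dt) * [p*6.341159 + (1-p)*0.000000] = 3.100682; exercise = 0.000000; V(1,0) = max -> 3.100682
  V(1,1) = exp(-r*dt) * [p*0.000000 + (1-p)*0.000000] = 0.000000; exercise = 0.000000; V(1,1) = max -> 0.000000
  V(0,0) = exp(-r*dt) * [p*3.100682 + (1-p)*0.000000] = 1.516163; exercise = 0.000000; V(0,0) = max -> 1.516163

Answer: Price = V(0,0) = 1.5162


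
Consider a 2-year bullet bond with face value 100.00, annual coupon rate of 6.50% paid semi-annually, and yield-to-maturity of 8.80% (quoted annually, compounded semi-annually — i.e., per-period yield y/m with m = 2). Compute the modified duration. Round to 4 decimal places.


Coupon per period c = face * coupon_rate / m = 3.250000
Periods per year m = 2; per-period yield y/m = 0.044000
Number of cashflows N = 4
Cashflows (t years, CF_t, discount factor 1/(1+y/m)^(m*t), PV):
  t = 0.5000: CF_t = 3.250000, DF = 0.957854, PV = 3.113027
  t = 1.0000: CF_t = 3.250000, DF = 0.917485, PV = 2.981826
  t = 1.5000: CF_t = 3.250000, DF = 0.878817, PV = 2.856156
  t = 2.0000: CF_t = 103.250000, DF = 0.841779, PV = 86.913665
Price P = sum_t PV_t = 95.864674
First compute Macaulay numerator sum_t t * PV_t:
  t * PV_t at t = 0.5000: 1.556513
  t * PV_t at t = 1.0000: 2.981826
  t * PV_t at t = 1.5000: 4.284233
  t * PV_t at t = 2.0000: 173.827331
Macaulay duration D = 182.649904 / 95.864674 = 1.905289
Modified duration = D / (1 + y/m) = 1.905289 / (1 + 0.044000) = 1.824989

Answer: Modified duration = 1.8250


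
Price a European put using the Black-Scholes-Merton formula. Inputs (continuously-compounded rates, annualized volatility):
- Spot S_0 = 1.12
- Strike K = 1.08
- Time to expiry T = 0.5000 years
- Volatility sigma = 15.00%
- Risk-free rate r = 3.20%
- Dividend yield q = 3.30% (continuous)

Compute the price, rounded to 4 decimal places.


Answer: Price = 0.0290

Derivation:
d1 = (ln(S/K) + (r - q + 0.5*sigma^2) * T) / (sigma * sqrt(T)) = 0.39119640
d2 = d1 - sigma * sqrt(T) = 0.28513038
exp(-rT) = 0.98412732; exp(-qT) = 0.98363538
P = K * exp(-rT) * N(-d2) - S_0 * exp(-qT) * N(-d1)
N(-d1) = 0.34782603; N(-d2) = 0.38777213
P = 1.0800 * 0.98412732 * 0.38777213 - 1.1200 * 0.98363538 * 0.34782603 = 0.0290


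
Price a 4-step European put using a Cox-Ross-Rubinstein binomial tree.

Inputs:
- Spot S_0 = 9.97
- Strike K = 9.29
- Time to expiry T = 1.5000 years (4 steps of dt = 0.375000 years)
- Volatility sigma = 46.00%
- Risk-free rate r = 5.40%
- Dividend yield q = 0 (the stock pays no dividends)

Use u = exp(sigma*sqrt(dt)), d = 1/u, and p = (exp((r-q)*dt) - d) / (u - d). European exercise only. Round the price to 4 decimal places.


dt = T/N = 0.375000
u = exp(sigma*sqrt(dt)) = 1.325370; d = 1/u = 0.754507
p = (exp((r-q)*dt) - d) / (u - d) = 0.465873
Discount per step: exp(-r*dt) = 0.979954
Stock lattice S(k, i) with i counting down-moves:
  k=0: S(0,0) = 9.9700
  k=1: S(1,0) = 13.2139; S(1,1) = 7.5224
  k=2: S(2,0) = 17.5133; S(2,1) = 9.9700; S(2,2) = 5.6757
  k=3: S(3,0) = 23.2117; S(3,1) = 13.2139; S(3,2) = 7.5224; S(3,3) = 4.2824
  k=4: S(4,0) = 30.7640; S(4,1) = 17.5133; S(4,2) = 9.9700; S(4,3) = 5.6757; S(4,4) = 3.2311
Terminal payoffs V(N, i) = max(K - S_T, 0):
  V(4,0) = 0.000000; V(4,1) = 0.000000; V(4,2) = 0.000000; V(4,3) = 3.614277; V(4,4) = 6.058924
Backward induction: V(k, i) = exp(-r*dt) * [p * V(k+1, i) + (1-p) * V(k+1, i+1)].
  V(3,0) = exp(-r*dt) * [p*0.000000 + (1-p)*0.000000] = 0.000000
  V(3,1) = exp(-r*dt) * [p*0.000000 + (1-p)*0.000000] = 0.000000
  V(3,2) = exp(-r*dt) * [p*0.000000 + (1-p)*3.614277] = 1.891782
  V(3,3) = exp(-r*dt) * [p*3.614277 + (1-p)*6.058924] = 4.821399
  V(2,0) = exp(-r*dt) * [p*0.000000 + (1-p)*0.000000] = 0.000000
  V(2,1) = exp(-r*dt) * [p*0.000000 + (1-p)*1.891782] = 0.990196
  V(2,2) = exp(-r*dt) * [p*1.891782 + (1-p)*4.821399] = 3.387277
  V(1,0) = exp(-r*dt) * [p*0.000000 + (1-p)*0.990196] = 0.518287
  V(1,1) = exp(-r*dt) * [p*0.990196 + (1-p)*3.387277] = 2.225025
  V(0,0) = exp(-r*dt) * [p*0.518287 + (1-p)*2.225025] = 1.401237

Answer: Price = V(0,0) = 1.4012


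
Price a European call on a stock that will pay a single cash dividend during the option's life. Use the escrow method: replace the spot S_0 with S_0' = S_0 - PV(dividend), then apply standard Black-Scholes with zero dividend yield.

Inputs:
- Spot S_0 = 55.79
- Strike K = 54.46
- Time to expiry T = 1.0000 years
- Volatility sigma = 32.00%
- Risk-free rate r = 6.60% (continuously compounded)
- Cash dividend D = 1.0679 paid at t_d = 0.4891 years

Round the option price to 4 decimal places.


PV(D) = D * exp(-r * t_d) = 1.0679 * 0.96823486 = 1.03397800
S_0' = S_0 - PV(D) = 55.7900 - 1.03397800 = 54.75602200
d1 = (ln(S_0'/K) + (r + sigma^2/2)*T) / (sigma*sqrt(T)) = 0.38319021
d2 = d1 - sigma*sqrt(T) = 0.06319021
exp(-rT) = 0.93613086
N(d1) = 0.64921063; N(d2) = 0.52519248
C = S_0' * N(d1) - K * exp(-rT) * N(d2) = 54.75602200 * 0.64921063 - 54.4600 * 0.93613086 * 0.52519248 = 8.7730

Answer: Price = 8.7730


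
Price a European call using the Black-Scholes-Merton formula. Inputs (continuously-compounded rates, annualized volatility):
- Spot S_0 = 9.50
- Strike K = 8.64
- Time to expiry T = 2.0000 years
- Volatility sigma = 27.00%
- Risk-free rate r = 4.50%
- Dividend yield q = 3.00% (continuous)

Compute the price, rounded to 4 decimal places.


Answer: Price = 1.8670

Derivation:
d1 = (ln(S/K) + (r - q + 0.5*sigma^2) * T) / (sigma * sqrt(T)) = 0.51799295
d2 = d1 - sigma * sqrt(T) = 0.13615529
exp(-rT) = 0.91393119; exp(-qT) = 0.94176453
C = S_0 * exp(-qT) * N(d1) - K * exp(-rT) * N(d2)
N(d1) = 0.69776840; N(d2) = 0.55415074
C = 9.5000 * 0.94176453 * 0.69776840 - 8.6400 * 0.91393119 * 0.55415074 = 1.8670


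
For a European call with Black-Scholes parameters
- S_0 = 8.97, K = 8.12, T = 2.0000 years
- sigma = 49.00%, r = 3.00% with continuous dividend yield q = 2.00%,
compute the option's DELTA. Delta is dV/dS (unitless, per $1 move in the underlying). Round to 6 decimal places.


Answer: Delta = 0.670749

Derivation:
d1 = 0.5190099152; d2 = -0.1739547304
phi(d1) = 0.3486718074; exp(-qT) = 0.9607894392; exp(-rT) = 0.9417645336
N(d1) = 0.6981230865
Delta = exp(-qT) * N(d1) = 0.9607894392 * 0.6981230865 = 0.670749


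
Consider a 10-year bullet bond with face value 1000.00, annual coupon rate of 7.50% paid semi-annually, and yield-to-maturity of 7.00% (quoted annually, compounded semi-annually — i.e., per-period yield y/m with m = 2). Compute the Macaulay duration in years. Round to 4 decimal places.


Answer: Macaulay duration = 7.2632 years

Derivation:
Coupon per period c = face * coupon_rate / m = 37.500000
Periods per year m = 2; per-period yield y/m = 0.035000
Number of cashflows N = 20
Cashflows (t years, CF_t, discount factor 1/(1+y/m)^(m*t), PV):
  t = 0.5000: CF_t = 37.500000, DF = 0.966184, PV = 36.231884
  t = 1.0000: CF_t = 37.500000, DF = 0.933511, PV = 35.006651
  t = 1.5000: CF_t = 37.500000, DF = 0.901943, PV = 33.822851
  t = 2.0000: CF_t = 37.500000, DF = 0.871442, PV = 32.679084
  t = 2.5000: CF_t = 37.500000, DF = 0.841973, PV = 31.573994
  t = 3.0000: CF_t = 37.500000, DF = 0.813501, PV = 30.506274
  t = 3.5000: CF_t = 37.500000, DF = 0.785991, PV = 29.474661
  t = 4.0000: CF_t = 37.500000, DF = 0.759412, PV = 28.477933
  t = 4.5000: CF_t = 37.500000, DF = 0.733731, PV = 27.514911
  t = 5.0000: CF_t = 37.500000, DF = 0.708919, PV = 26.584456
  t = 5.5000: CF_t = 37.500000, DF = 0.684946, PV = 25.685464
  t = 6.0000: CF_t = 37.500000, DF = 0.661783, PV = 24.816874
  t = 6.5000: CF_t = 37.500000, DF = 0.639404, PV = 23.977656
  t = 7.0000: CF_t = 37.500000, DF = 0.617782, PV = 23.166817
  t = 7.5000: CF_t = 37.500000, DF = 0.596891, PV = 22.383398
  t = 8.0000: CF_t = 37.500000, DF = 0.576706, PV = 21.626472
  t = 8.5000: CF_t = 37.500000, DF = 0.557204, PV = 20.895142
  t = 9.0000: CF_t = 37.500000, DF = 0.538361, PV = 20.188543
  t = 9.5000: CF_t = 37.500000, DF = 0.520156, PV = 19.505838
  t = 10.0000: CF_t = 1037.500000, DF = 0.502566, PV = 521.412105
Price P = sum_t PV_t = 1035.531008
Macaulay numerator sum_t t * PV_t:
  t * PV_t at t = 0.5000: 18.115942
  t * PV_t at t = 1.0000: 35.006651
  t * PV_t at t = 1.5000: 50.734277
  t * PV_t at t = 2.0000: 65.358167
  t * PV_t at t = 2.5000: 78.934984
  t * PV_t at t = 3.0000: 91.518822
  t * PV_t at t = 3.5000: 103.161314
  t * PV_t at t = 4.0000: 113.911733
  t * PV_t at t = 4.5000: 123.817102
  t * PV_t at t = 5.0000: 132.922278
  t * PV_t at t = 5.5000: 141.270053
  t * PV_t at t = 6.0000: 148.901242
  t * PV_t at t = 6.5000: 155.854762
  t * PV_t at t = 7.0000: 162.167720
  t * PV_t at t = 7.5000: 167.875486
  t * PV_t at t = 8.0000: 173.011774
  t * PV_t at t = 8.5000: 177.608705
  t * PV_t at t = 9.0000: 181.696885
  t * PV_t at t = 9.5000: 185.305465
  t * PV_t at t = 10.0000: 5214.121051
Macaulay duration D = (sum_t t * PV_t) / P = 7521.294413 / 1035.531008 = 7.263225


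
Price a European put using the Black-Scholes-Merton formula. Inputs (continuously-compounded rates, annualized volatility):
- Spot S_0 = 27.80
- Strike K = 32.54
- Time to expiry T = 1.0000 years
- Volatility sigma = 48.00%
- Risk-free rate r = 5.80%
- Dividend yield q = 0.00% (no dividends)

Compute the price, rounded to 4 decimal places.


d1 = (ln(S/K) + (r - q + 0.5*sigma^2) * T) / (sigma * sqrt(T)) = 0.03284566
d2 = d1 - sigma * sqrt(T) = -0.44715434
exp(-rT) = 0.94364995; exp(-qT) = 1.00000000
P = K * exp(-rT) * N(-d2) - S_0 * exp(-qT) * N(-d1)
N(-d1) = 0.48689883; N(-d2) = 0.67261819
P = 32.5400 * 0.94364995 * 0.67261819 - 27.8000 * 1.00000000 * 0.48689883 = 7.1179

Answer: Price = 7.1179


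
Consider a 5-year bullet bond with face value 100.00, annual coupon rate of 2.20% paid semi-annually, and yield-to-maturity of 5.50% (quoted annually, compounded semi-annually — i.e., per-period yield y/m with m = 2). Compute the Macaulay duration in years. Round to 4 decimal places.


Coupon per period c = face * coupon_rate / m = 1.100000
Periods per year m = 2; per-period yield y/m = 0.027500
Number of cashflows N = 10
Cashflows (t years, CF_t, discount factor 1/(1+y/m)^(m*t), PV):
  t = 0.5000: CF_t = 1.100000, DF = 0.973236, PV = 1.070560
  t = 1.0000: CF_t = 1.100000, DF = 0.947188, PV = 1.041907
  t = 1.5000: CF_t = 1.100000, DF = 0.921838, PV = 1.014022
  t = 2.0000: CF_t = 1.100000, DF = 0.897166, PV = 0.986882
  t = 2.5000: CF_t = 1.100000, DF = 0.873154, PV = 0.960469
  t = 3.0000: CF_t = 1.100000, DF = 0.849785, PV = 0.934763
  t = 3.5000: CF_t = 1.100000, DF = 0.827041, PV = 0.909745
  t = 4.0000: CF_t = 1.100000, DF = 0.804906, PV = 0.885397
  t = 4.5000: CF_t = 1.100000, DF = 0.783364, PV = 0.861700
  t = 5.0000: CF_t = 101.100000, DF = 0.762398, PV = 77.078428
Price P = sum_t PV_t = 85.743874
Macaulay numerator sum_t t * PV_t:
  t * PV_t at t = 0.5000: 0.535280
  t * PV_t at t = 1.0000: 1.041907
  t * PV_t at t = 1.5000: 1.521032
  t * PV_t at t = 2.0000: 1.973765
  t * PV_t at t = 2.5000: 2.401173
  t * PV_t at t = 3.0000: 2.804290
  t * PV_t at t = 3.5000: 3.184109
  t * PV_t at t = 4.0000: 3.541588
  t * PV_t at t = 4.5000: 3.877651
  t * PV_t at t = 5.0000: 385.392141
Macaulay duration D = (sum_t t * PV_t) / P = 406.272937 / 85.743874 = 4.738215

Answer: Macaulay duration = 4.7382 years


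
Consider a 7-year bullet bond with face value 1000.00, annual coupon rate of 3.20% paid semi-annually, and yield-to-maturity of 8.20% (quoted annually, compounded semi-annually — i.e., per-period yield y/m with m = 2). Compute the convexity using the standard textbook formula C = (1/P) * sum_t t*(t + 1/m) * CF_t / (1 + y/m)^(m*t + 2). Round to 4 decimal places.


Coupon per period c = face * coupon_rate / m = 16.000000
Periods per year m = 2; per-period yield y/m = 0.041000
Number of cashflows N = 14
Cashflows (t years, CF_t, discount factor 1/(1+y/m)^(m*t), PV):
  t = 0.5000: CF_t = 16.000000, DF = 0.960615, PV = 15.369837
  t = 1.0000: CF_t = 16.000000, DF = 0.922781, PV = 14.764493
  t = 1.5000: CF_t = 16.000000, DF = 0.886437, PV = 14.182990
  t = 2.0000: CF_t = 16.000000, DF = 0.851524, PV = 13.624390
  t = 2.5000: CF_t = 16.000000, DF = 0.817987, PV = 13.087791
  t = 3.0000: CF_t = 16.000000, DF = 0.785770, PV = 12.572325
  t = 3.5000: CF_t = 16.000000, DF = 0.754823, PV = 12.077162
  t = 4.0000: CF_t = 16.000000, DF = 0.725094, PV = 11.601500
  t = 4.5000: CF_t = 16.000000, DF = 0.696536, PV = 11.144573
  t = 5.0000: CF_t = 16.000000, DF = 0.669103, PV = 10.705641
  t = 5.5000: CF_t = 16.000000, DF = 0.642750, PV = 10.283997
  t = 6.0000: CF_t = 16.000000, DF = 0.617435, PV = 9.878960
  t = 6.5000: CF_t = 16.000000, DF = 0.593117, PV = 9.489875
  t = 7.0000: CF_t = 1016.000000, DF = 0.569757, PV = 578.873268
Price P = sum_t PV_t = 737.656801
Convexity numerator sum_t t*(t + 1/m) * CF_t / (1+y/m)^(m*t + 2):
  t = 0.5000: term = 7.091495
  t = 1.0000: term = 20.436585
  t = 1.5000: term = 39.263372
  t = 2.0000: term = 62.861626
  t = 2.5000: term = 90.578712
  t = 3.0000: term = 121.815751
  t = 3.5000: term = 156.024016
  t = 4.0000: term = 192.701543
  t = 4.5000: term = 231.389941
  t = 5.0000: term = 271.671401
  t = 5.5000: term = 313.165880
  t = 6.0000: term = 355.528464
  t = 6.5000: term = 398.446886
  t = 7.0000: term = 28044.089160
Convexity = (1/P) * sum = 30305.064831 / 737.656801 = 41.082879

Answer: Convexity = 41.0829
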